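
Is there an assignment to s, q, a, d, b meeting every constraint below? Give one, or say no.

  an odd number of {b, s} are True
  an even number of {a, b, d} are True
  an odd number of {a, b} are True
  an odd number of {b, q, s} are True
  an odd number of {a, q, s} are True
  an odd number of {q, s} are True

The formula is unsatisfiable.

Adding constraints 3, 4, 5 mod 2: every variable appears an even number of times on the left, so the left side is 0.
But the right sides sum to 1 (mod 2). 0 ≠ 1 — the system is inconsistent.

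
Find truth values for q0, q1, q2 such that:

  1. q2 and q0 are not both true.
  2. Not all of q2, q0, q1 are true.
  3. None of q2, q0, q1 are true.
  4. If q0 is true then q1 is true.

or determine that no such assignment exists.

q0 = False, q1 = False, q2 = False

  (1) q2=F, q0=F — not both ✓
  (2) {q2, q0, q1}: 0/3 true — not all ✓
  (3) {q2, q0, q1}: 0 true — none ✓
  (4) q0=F ⇒ q1: vacuous ✓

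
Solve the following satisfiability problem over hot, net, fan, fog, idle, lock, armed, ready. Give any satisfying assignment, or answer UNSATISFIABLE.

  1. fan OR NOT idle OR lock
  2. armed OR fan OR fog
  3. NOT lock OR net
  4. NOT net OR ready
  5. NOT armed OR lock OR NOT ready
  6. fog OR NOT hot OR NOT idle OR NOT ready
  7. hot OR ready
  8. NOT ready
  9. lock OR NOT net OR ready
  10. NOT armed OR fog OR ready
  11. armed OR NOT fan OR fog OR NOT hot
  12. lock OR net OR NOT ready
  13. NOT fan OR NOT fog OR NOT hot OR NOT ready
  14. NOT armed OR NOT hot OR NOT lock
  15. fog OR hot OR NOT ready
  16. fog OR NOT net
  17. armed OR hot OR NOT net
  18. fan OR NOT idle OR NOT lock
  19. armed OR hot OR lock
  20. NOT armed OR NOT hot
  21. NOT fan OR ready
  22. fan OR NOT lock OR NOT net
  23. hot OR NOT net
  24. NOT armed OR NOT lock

Unit clause (NOT ready) forces ready = False.
In (NOT fan OR ready) only NOT fan is left, so fan = False.
In (NOT net OR ready) only NOT net is left, so net = False.
In (hot OR ready) only hot is left, so hot = True.
In (NOT armed OR NOT hot) only NOT armed is left, so armed = False.
In (armed OR fan OR fog) only fog is left, so fog = True.
In (NOT lock OR net) only NOT lock is left, so lock = False.
In (fan OR NOT idle OR lock) only NOT idle is left, so idle = False.
All clauses satisfied.

hot=T; net=F; fan=F; fog=T; idle=F; lock=F; armed=F; ready=F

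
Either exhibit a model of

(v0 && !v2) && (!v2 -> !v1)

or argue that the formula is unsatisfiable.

v0: True, v1: False, v2: False

  v0 && !v2 = True
    !v2 = True
  !v2 -> !v1 = True
    !v2 = True
    !v1 = True
Both conjuncts True, so the formula holds.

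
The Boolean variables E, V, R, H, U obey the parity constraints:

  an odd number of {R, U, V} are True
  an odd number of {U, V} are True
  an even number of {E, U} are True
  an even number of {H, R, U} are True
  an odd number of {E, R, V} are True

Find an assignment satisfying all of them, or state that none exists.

E = False, V = True, R = False, H = False, U = False

{R, U, V}: 1 true → odd ✓
{U, V}: 1 true → odd ✓
{E, U}: 0 true → even ✓
{H, R, U}: 0 true → even ✓
{E, R, V}: 1 true → odd ✓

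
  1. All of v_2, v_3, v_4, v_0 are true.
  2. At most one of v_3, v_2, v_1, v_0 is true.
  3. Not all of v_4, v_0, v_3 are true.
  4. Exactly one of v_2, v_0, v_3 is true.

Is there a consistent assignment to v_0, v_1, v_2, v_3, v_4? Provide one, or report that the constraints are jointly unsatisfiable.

Case v_0 = True:
  (1) forces v_2 = True.
  Constraint (2) is violated (v_2=T, v_0=T) — contradiction.
Case v_0 = False:
  Constraint (1) is violated (v_0=F) — contradiction.
Both cases fail — unsatisfiable.

No satisfying assignment exists.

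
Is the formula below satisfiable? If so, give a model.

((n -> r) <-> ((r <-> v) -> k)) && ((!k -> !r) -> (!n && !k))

v=F; n=T; r=T; k=F

  (n -> r) <-> ((r <-> v) -> k) = True
    n -> r = True
    (r <-> v) -> k = True
      r <-> v = False
  (!k -> !r) -> (!n && !k) = True
    !k -> !r = False
      !k = True
      !r = False
    !n && !k = False
      !n = False
      !k = True
Both conjuncts True, so the formula holds.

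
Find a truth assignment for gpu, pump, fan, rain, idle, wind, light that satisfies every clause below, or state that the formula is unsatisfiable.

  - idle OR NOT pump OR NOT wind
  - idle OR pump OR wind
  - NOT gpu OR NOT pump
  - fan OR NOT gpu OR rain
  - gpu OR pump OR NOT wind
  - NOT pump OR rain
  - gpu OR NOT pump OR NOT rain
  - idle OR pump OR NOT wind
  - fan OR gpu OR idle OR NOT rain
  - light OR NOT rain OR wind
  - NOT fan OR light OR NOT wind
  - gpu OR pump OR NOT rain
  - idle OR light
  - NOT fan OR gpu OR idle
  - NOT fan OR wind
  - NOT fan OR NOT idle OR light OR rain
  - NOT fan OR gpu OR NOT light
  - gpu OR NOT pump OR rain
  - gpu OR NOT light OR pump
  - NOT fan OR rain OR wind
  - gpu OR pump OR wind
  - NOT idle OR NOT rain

gpu = True, pump = False, fan = True, rain = False, idle = True, wind = True, light = True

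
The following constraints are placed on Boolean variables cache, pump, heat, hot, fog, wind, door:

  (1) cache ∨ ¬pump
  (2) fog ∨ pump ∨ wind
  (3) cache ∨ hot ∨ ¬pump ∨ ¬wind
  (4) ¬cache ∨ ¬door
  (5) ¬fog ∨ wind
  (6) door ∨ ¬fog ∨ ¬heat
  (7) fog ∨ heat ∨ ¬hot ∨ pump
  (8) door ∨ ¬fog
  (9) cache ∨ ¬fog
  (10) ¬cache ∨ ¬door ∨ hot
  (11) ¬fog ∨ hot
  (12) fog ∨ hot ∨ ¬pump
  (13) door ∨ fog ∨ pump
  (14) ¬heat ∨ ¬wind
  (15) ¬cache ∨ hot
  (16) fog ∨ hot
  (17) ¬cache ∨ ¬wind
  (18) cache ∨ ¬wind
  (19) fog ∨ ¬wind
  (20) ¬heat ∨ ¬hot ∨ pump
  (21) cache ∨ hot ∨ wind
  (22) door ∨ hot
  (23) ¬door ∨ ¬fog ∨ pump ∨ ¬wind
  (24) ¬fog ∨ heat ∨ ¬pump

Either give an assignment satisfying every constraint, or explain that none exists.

Try cache = False:
  (cache ∨ ¬pump) forces pump = False.
  (cache ∨ ¬fog) forces fog = False.
  (fog ∨ pump ∨ wind) forces wind = True.
  clause (cache ∨ ¬wind) is falsified — backtrack.
So cache = True.
  then (¬cache ∨ ¬door) forces door = False.
  then (door ∨ ¬fog) forces fog = False.
  then (door ∨ fog ∨ pump) forces pump = True.
  then (¬cache ∨ hot) forces hot = True.
  then (¬cache ∨ ¬wind) forces wind = False.
Set heat = True.
All clauses satisfied.

cache = True, pump = True, heat = True, hot = True, fog = False, wind = False, door = False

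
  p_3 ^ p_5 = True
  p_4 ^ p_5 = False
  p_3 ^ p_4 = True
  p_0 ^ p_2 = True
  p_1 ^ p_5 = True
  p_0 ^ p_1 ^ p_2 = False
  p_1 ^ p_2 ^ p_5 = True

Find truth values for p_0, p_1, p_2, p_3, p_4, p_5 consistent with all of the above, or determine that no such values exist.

p_0 = True, p_1 = True, p_2 = False, p_3 = True, p_4 = False, p_5 = False

p_3 ^ p_5 = T ^ F = True ✓
p_4 ^ p_5 = F ^ F = False ✓
p_3 ^ p_4 = T ^ F = True ✓
p_0 ^ p_2 = T ^ F = True ✓
p_1 ^ p_5 = T ^ F = True ✓
p_0 ^ p_1 ^ p_2 = T ^ T ^ F = False ✓
p_1 ^ p_2 ^ p_5 = T ^ F ^ F = True ✓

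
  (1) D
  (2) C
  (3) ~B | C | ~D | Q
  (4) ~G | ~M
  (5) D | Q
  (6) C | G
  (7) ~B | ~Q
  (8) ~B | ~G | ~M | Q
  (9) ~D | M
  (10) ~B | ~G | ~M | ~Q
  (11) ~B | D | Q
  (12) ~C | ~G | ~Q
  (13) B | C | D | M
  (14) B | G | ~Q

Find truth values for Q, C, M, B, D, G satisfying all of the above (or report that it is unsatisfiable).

Q = False, C = True, M = True, B = True, D = True, G = False

Unit clause (D) forces D = True.
Unit clause (C) forces C = True.
In (~D | M) only M is left, so M = True.
In (~G | ~M) only ~G is left, so G = False.
Try Q = True:
  (~B | ~Q) forces B = False.
  clause (B | G | ~Q) is falsified — backtrack.
So Q = False.
Set B = True.
All clauses satisfied.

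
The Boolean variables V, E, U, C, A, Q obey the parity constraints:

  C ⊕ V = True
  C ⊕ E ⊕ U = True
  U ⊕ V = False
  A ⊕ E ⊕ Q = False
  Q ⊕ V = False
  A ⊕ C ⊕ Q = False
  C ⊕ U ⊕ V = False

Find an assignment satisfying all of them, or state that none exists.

V: True; E: False; U: True; C: False; A: True; Q: True

C ⊕ V = F ⊕ T = True ✓
C ⊕ E ⊕ U = F ⊕ F ⊕ T = True ✓
U ⊕ V = T ⊕ T = False ✓
A ⊕ E ⊕ Q = T ⊕ F ⊕ T = False ✓
Q ⊕ V = T ⊕ T = False ✓
A ⊕ C ⊕ Q = T ⊕ F ⊕ T = False ✓
C ⊕ U ⊕ V = F ⊕ T ⊕ T = False ✓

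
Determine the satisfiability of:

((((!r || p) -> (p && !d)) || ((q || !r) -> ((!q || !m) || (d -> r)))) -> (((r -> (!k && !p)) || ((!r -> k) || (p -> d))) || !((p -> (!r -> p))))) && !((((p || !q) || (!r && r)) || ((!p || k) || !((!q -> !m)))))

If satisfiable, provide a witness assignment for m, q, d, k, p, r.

The conjunct !((((p || !q) || (!r && r)) || ((!p || k) || !((!q -> !m))))) is unsatisfiable on its own:
  p = True: this becomes !((True || (k || !((!q -> !m))))) = False.
  p = False: this becomes !(((!q || (!r && r)) || True)) = False.
So the whole conjunction is unsatisfiable.

No satisfying assignment exists.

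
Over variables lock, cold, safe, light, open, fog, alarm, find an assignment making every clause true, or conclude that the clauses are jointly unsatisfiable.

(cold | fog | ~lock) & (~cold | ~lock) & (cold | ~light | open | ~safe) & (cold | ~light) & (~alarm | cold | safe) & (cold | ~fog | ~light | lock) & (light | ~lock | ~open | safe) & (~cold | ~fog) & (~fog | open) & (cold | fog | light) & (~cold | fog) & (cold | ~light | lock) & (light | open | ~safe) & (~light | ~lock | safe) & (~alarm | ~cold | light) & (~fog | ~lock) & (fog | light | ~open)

Try lock = True:
  (~cold | ~lock) forces cold = False.
  (cold | fog | ~lock) forces fog = True.
  clause (~fog | ~lock) is falsified — backtrack.
So lock = False.
Set cold = False.
  then (cold | ~light) forces light = False.
  then (cold | fog | light) forces fog = True.
  then (~fog | open) forces open = True.
Set safe = False.
  then (~alarm | cold | safe) forces alarm = False.
All clauses satisfied.

lock: False, cold: False, safe: False, light: False, open: True, fog: True, alarm: False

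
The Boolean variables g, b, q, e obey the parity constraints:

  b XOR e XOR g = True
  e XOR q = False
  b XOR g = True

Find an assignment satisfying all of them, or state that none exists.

g: False, b: True, q: False, e: False

b XOR e XOR g = T XOR F XOR F = True ✓
e XOR q = F XOR F = False ✓
b XOR g = T XOR F = True ✓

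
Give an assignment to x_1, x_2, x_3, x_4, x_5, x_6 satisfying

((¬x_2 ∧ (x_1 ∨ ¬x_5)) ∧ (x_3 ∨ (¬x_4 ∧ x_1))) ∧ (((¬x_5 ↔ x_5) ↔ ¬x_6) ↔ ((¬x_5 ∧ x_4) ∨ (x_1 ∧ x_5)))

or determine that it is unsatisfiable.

x_1: True; x_2: False; x_3: True; x_4: False; x_5: True; x_6: True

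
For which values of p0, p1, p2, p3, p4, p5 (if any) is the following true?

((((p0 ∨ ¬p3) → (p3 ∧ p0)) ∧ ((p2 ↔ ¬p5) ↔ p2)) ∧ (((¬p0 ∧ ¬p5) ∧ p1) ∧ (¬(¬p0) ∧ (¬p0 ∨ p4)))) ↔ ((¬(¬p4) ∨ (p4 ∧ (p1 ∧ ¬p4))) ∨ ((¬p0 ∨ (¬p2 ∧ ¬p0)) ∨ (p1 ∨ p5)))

p0: True, p1: False, p2: False, p3: False, p4: False, p5: False

  ((((p0 ∨ ¬p3) → (p3 ∧ p0)) ∧ ((p2 ↔ ¬p5) ↔ p2)) ∧ (((¬p0 ∧ ¬p5) ∧ p1) ∧ (¬(¬p0) ∧ (¬p0 ∨ p4)))) ↔ ((¬(¬p4) ∨ (p4 ∧ (p1 ∧ ¬p4))) ∨ ((¬p0 ∨ (¬p2 ∧ ¬p0)) ∨ (p1 ∨ p5))) = True
    (((p0 ∨ ¬p3) → (p3 ∧ p0)) ∧ ((p2 ↔ ¬p5) ↔ p2)) ∧ (((¬p0 ∧ ¬p5) ∧ p1) ∧ (¬(¬p0) ∧ (¬p0 ∨ p4))) = False
      ((p0 ∨ ¬p3) → (p3 ∧ p0)) ∧ ((p2 ↔ ¬p5) ↔ p2) = False
        (p0 ∨ ¬p3) → (p3 ∧ p0) = False
          p0 ∨ ¬p3 = True
            ¬p3 = True
          p3 ∧ p0 = False
        (p2 ↔ ¬p5) ↔ p2 = True
          p2 ↔ ¬p5 = False
            ¬p5 = True
      ((¬p0 ∧ ¬p5) ∧ p1) ∧ (¬(¬p0) ∧ (¬p0 ∨ p4)) = False
        (¬p0 ∧ ¬p5) ∧ p1 = False
          ¬p0 ∧ ¬p5 = False
            ¬p0 = False
            ¬p5 = True
        ¬(¬p0) ∧ (¬p0 ∨ p4) = False
          ¬(¬p0) = True
            ¬p0 = False
          ¬p0 ∨ p4 = False
            ¬p0 = False
    (¬(¬p4) ∨ (p4 ∧ (p1 ∧ ¬p4))) ∨ ((¬p0 ∨ (¬p2 ∧ ¬p0)) ∨ (p1 ∨ p5)) = False
      ¬(¬p4) ∨ (p4 ∧ (p1 ∧ ¬p4)) = False
        ¬(¬p4) = False
          ¬p4 = True
        p4 ∧ (p1 ∧ ¬p4) = False
          p1 ∧ ¬p4 = False
            ¬p4 = True
      (¬p0 ∨ (¬p2 ∧ ¬p0)) ∨ (p1 ∨ p5) = False
        ¬p0 ∨ (¬p2 ∧ ¬p0) = False
          ¬p0 = False
          ¬p2 ∧ ¬p0 = False
            ¬p2 = True
            ¬p0 = False
        p1 ∨ p5 = False
The formula evaluates to True.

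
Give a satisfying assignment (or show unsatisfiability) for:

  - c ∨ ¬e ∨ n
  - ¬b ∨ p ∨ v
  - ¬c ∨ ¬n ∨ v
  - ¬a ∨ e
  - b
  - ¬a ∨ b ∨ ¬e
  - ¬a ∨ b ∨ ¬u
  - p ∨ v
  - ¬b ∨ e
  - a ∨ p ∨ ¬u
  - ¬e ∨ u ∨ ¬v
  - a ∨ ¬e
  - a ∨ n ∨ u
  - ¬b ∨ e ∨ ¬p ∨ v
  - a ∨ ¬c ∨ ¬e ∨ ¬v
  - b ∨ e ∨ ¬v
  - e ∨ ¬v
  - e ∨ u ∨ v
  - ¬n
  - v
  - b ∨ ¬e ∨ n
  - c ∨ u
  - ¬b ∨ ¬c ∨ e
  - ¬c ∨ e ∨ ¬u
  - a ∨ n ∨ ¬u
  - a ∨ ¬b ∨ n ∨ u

Unit clause (b) forces b = True.
In (¬b ∨ e) only e is left, so e = True.
In (a ∨ ¬e) only a is left, so a = True.
Unit clause (¬n) forces n = False.
Unit clause (v) forces v = True.
In (c ∨ ¬e ∨ n) only c is left, so c = True.
In (¬e ∨ u ∨ ¬v) only u is left, so u = True.
Set p = True.
All clauses satisfied.

a = True, b = True, n = False, u = True, e = True, p = True, v = True, c = True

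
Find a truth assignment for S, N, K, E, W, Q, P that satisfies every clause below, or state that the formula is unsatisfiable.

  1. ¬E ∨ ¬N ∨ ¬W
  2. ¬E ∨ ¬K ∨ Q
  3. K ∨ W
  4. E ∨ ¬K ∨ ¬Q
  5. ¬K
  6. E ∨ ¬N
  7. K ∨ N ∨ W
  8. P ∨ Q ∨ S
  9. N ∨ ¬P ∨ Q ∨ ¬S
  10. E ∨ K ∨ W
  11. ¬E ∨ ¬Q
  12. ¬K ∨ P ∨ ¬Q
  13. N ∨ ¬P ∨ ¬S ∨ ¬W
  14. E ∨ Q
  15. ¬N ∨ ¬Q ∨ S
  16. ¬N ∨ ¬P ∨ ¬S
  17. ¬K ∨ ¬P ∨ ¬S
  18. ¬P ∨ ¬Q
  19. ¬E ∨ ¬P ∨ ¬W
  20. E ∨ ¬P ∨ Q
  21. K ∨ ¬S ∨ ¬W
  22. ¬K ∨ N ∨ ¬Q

S = False, N = False, K = False, E = False, W = True, Q = True, P = False

Unit clause (¬K) forces K = False.
In (K ∨ W) only W is left, so W = True.
In (K ∨ ¬S ∨ ¬W) only ¬S is left, so S = False.
Try N = True:
  (¬E ∨ ¬N ∨ ¬W) forces E = False.
  clause (E ∨ ¬N) is falsified — backtrack.
So N = False.
Set E = False.
  then (E ∨ Q) forces Q = True.
  then (¬P ∨ ¬Q) forces P = False.
All clauses satisfied.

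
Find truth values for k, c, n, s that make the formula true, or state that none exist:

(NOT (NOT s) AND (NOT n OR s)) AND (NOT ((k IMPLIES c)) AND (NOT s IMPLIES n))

k: True; c: False; n: True; s: True

  NOT (NOT s) AND (NOT n OR s) = True
    NOT (NOT s) = True
      NOT s = False
    NOT n OR s = True
      NOT n = False
  NOT ((k IMPLIES c)) AND (NOT s IMPLIES n) = True
    NOT ((k IMPLIES c)) = True
      k IMPLIES c = False
    NOT s IMPLIES n = True
      NOT s = False
Both conjuncts True, so the formula holds.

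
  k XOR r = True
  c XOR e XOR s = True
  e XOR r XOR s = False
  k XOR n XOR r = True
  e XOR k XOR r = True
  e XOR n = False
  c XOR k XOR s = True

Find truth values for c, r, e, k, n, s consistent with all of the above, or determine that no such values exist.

c = False, r = True, e = False, k = False, n = False, s = True

k XOR r = F XOR T = True ✓
c XOR e XOR s = F XOR F XOR T = True ✓
e XOR r XOR s = F XOR T XOR T = False ✓
k XOR n XOR r = F XOR F XOR T = True ✓
e XOR k XOR r = F XOR F XOR T = True ✓
e XOR n = F XOR F = False ✓
c XOR k XOR s = F XOR F XOR T = True ✓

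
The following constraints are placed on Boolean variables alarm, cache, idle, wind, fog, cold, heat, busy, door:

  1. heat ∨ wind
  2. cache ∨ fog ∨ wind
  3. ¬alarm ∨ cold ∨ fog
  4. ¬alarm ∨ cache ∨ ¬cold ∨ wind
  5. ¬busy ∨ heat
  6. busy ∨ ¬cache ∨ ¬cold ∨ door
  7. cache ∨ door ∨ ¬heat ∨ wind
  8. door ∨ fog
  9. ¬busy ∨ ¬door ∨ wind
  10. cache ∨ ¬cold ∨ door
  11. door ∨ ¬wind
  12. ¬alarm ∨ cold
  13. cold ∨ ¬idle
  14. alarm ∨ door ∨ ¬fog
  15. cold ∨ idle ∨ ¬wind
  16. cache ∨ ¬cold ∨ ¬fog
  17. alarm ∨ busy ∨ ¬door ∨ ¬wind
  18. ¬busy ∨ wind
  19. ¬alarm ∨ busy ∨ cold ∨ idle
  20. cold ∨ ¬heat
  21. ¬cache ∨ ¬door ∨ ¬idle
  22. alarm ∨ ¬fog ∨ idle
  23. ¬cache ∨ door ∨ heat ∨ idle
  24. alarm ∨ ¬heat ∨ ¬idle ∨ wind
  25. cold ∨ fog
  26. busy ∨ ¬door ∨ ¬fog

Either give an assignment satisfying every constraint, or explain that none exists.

Set alarm = False.
Set cache = True.
Set idle = False.
  then (alarm ∨ ¬fog ∨ idle) forces fog = False.
  then (cold ∨ fog) forces cold = True.
  then (door ∨ fog) forces door = True.
Set wind = True.
  then (alarm ∨ busy ∨ ¬door ∨ ¬wind) forces busy = True.
  then (¬busy ∨ heat) forces heat = True.
All clauses satisfied.

alarm = False; cache = True; idle = False; wind = True; fog = False; cold = True; heat = True; busy = True; door = True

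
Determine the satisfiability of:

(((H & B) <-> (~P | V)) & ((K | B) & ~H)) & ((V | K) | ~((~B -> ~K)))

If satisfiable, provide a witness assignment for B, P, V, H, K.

B = True, P = True, V = False, H = False, K = True

  ((H & B) <-> (~P | V)) & ((K | B) & ~H) = True
    (H & B) <-> (~P | V) = True
      H & B = False
      ~P | V = False
        ~P = False
    (K | B) & ~H = True
      K | B = True
      ~H = True
  (V | K) | ~((~B -> ~K)) = True
    V | K = True
    ~((~B -> ~K)) = False
      ~B -> ~K = True
        ~B = False
        ~K = False
Both conjuncts True, so the formula holds.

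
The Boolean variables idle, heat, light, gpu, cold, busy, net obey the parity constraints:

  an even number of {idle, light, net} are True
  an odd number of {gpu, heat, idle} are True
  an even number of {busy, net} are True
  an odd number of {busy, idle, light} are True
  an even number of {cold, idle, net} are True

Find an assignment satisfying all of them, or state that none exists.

Adding constraints 1, 3, 4 mod 2: every variable appears an even number of times on the left, so the left side is 0.
But the right sides sum to 1 (mod 2). 0 ≠ 1 — the system is inconsistent.

The formula is unsatisfiable.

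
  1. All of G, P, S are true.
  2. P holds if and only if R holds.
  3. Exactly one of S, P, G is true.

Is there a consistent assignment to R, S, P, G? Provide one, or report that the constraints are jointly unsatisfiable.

Unsatisfiable — no assignment works.

Case S = True:
  (1) forces G = True.
  Constraint (3) is violated (S=T, G=T) — contradiction.
Case S = False:
  Constraint (1) is violated (S=F) — contradiction.
Both cases fail — unsatisfiable.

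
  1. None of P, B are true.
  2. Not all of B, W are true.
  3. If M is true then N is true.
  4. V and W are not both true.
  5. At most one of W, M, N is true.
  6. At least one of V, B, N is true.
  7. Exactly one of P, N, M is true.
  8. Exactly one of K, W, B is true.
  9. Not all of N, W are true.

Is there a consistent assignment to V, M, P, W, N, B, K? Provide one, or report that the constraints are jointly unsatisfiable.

V=T; M=F; P=F; W=F; N=T; B=F; K=T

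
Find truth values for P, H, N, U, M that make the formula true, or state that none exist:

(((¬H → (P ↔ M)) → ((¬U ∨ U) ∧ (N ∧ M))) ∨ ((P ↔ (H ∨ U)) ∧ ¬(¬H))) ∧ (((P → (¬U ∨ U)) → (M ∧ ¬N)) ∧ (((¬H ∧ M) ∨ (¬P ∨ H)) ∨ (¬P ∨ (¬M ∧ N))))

P = True, H = True, N = False, U = False, M = True

  ((¬H → (P ↔ M)) → ((¬U ∨ U) ∧ (N ∧ M))) ∨ ((P ↔ (H ∨ U)) ∧ ¬(¬H)) = True
    (¬H → (P ↔ M)) → ((¬U ∨ U) ∧ (N ∧ M)) = False
      ¬H → (P ↔ M) = True
        ¬H = False
        P ↔ M = True
      (¬U ∨ U) ∧ (N ∧ M) = False
        ¬U ∨ U = True
          ¬U = True
        N ∧ M = False
    (P ↔ (H ∨ U)) ∧ ¬(¬H) = True
      P ↔ (H ∨ U) = True
        H ∨ U = True
      ¬(¬H) = True
        ¬H = False
  ((P → (¬U ∨ U)) → (M ∧ ¬N)) ∧ (((¬H ∧ M) ∨ (¬P ∨ H)) ∨ (¬P ∨ (¬M ∧ N))) = True
    (P → (¬U ∨ U)) → (M ∧ ¬N) = True
      P → (¬U ∨ U) = True
        ¬U ∨ U = True
          ¬U = True
      M ∧ ¬N = True
        ¬N = True
    ((¬H ∧ M) ∨ (¬P ∨ H)) ∨ (¬P ∨ (¬M ∧ N)) = True
      (¬H ∧ M) ∨ (¬P ∨ H) = True
        ¬H ∧ M = False
          ¬H = False
        ¬P ∨ H = True
          ¬P = False
      ¬P ∨ (¬M ∧ N) = False
        ¬P = False
        ¬M ∧ N = False
          ¬M = False
Both conjuncts True, so the formula holds.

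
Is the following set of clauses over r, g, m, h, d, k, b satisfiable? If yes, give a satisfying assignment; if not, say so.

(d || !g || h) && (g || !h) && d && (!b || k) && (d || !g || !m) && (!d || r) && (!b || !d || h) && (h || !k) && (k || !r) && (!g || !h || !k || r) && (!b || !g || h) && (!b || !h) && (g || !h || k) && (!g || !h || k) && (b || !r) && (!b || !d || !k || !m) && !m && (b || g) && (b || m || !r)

The formula is unsatisfiable.

Case d = True:
  (!d || r) forces r = True.
  (k || !r) forces k = True.
  (h || !k) forces h = True.
  (g || !h) forces g = True.
  (!b || !h) forces b = False.
  Clause (b || !r) is falsified — contradiction.
Case d = False:
  Clause (d) is falsified — contradiction.
Both cases fail, so the formula is unsatisfiable.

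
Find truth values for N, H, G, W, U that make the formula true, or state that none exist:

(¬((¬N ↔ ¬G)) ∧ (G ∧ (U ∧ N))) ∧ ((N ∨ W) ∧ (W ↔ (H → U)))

Case N = True: the formula simplifies to (¬G ∧ (G ∧ U)) ∧ (W ↔ (H → U)).
  G = True: the conjunct ¬G is False.
  G = False: the conjunct G is False.
Case N = False: the conjunct N is False.
Both cases fail — unsatisfiable.

UNSATISFIABLE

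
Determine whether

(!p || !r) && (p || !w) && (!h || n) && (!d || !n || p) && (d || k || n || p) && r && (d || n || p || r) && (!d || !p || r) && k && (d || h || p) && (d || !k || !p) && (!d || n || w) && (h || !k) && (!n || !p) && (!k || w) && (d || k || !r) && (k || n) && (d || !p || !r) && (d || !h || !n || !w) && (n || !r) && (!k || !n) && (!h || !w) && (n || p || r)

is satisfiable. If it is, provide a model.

Case k = True:
  (r) forces r = True.
  (!p || !r) forces p = False.
  (p || !w) forces w = False.
  Clause (!k || w) is falsified — contradiction.
Case k = False:
  Clause (k) is falsified — contradiction.
Both cases fail, so the formula is unsatisfiable.

The formula is unsatisfiable.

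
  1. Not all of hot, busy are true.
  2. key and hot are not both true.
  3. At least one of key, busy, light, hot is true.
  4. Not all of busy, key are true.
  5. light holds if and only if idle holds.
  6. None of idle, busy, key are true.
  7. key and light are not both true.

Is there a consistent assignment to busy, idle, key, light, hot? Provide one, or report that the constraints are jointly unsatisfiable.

busy = False, idle = False, key = False, light = False, hot = True

  (1) {hot, busy}: 1/2 true — not all ✓
  (2) key=F, hot=T — not both ✓
  (3) {key, busy, light, hot}: 1 true — at least one ✓
  (4) {busy, key}: 0/2 true — not all ✓
  (5) light=F, idle=F — same ✓
  (6) {idle, busy, key}: 0 true — none ✓
  (7) key=F, light=F — not both ✓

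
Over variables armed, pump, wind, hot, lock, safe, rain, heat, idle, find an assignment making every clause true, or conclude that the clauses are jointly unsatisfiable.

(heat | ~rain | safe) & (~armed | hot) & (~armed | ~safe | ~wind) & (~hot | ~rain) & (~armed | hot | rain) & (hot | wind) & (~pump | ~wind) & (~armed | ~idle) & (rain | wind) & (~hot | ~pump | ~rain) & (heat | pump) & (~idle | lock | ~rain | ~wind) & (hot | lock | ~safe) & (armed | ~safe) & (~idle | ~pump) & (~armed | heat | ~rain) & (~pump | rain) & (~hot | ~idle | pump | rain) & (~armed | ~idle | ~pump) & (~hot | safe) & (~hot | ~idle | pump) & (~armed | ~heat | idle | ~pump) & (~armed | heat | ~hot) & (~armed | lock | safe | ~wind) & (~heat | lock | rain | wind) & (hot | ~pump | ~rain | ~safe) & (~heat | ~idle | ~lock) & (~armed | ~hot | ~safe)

Set armed = False.
  then (armed | ~safe) forces safe = False.
  then (~hot | safe) forces hot = False.
  then (hot | wind) forces wind = True.
  then (~pump | ~wind) forces pump = False.
  then (heat | pump) forces heat = True.
Set lock = True.
  then (~heat | ~idle | ~lock) forces idle = False.
Set rain = True.
All clauses satisfied.

armed: False, pump: False, wind: True, hot: False, lock: True, safe: False, rain: True, heat: True, idle: False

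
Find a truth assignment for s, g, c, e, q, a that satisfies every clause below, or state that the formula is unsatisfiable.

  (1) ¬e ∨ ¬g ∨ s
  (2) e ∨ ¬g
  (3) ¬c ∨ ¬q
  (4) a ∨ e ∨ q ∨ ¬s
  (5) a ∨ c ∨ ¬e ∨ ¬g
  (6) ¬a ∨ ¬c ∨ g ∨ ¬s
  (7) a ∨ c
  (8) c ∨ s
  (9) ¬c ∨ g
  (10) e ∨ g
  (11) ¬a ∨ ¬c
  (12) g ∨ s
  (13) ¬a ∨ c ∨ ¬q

Try s = False:
  (c ∨ s) forces c = True.
  (¬c ∨ ¬q) forces q = False.
  (¬c ∨ g) forces g = True.
  (¬e ∨ ¬g ∨ s) forces e = False.
  clause (e ∨ ¬g) is falsified — backtrack.
So s = True.
Set g = False.
  then (¬c ∨ g) forces c = False.
  then (e ∨ g) forces e = True.
  then (a ∨ c) forces a = True.
  then (¬a ∨ c ∨ ¬q) forces q = False.
All clauses satisfied.

s=T, g=F, c=F, e=T, q=F, a=T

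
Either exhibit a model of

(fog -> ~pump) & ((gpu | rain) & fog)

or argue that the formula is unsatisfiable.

rain = False, fog = True, pump = False, gpu = True

  fog -> ~pump = True
    ~pump = True
  (gpu | rain) & fog = True
    gpu | rain = True
Both conjuncts True, so the formula holds.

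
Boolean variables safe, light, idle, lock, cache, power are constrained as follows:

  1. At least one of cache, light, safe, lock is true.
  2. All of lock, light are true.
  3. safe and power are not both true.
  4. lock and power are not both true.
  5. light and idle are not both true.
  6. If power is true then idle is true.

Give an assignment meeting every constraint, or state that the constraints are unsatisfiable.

safe=F, light=T, idle=F, lock=T, cache=F, power=F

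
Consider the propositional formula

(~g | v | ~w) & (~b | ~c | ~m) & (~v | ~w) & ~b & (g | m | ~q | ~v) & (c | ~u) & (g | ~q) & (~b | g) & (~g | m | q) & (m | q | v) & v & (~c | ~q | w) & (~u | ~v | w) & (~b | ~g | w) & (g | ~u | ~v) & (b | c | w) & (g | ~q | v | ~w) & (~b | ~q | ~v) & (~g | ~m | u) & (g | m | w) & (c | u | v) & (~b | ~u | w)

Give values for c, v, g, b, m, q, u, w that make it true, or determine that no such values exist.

Unit clause (~b) forces b = False.
Unit clause (v) forces v = True.
In (~v | ~w) only ~w is left, so w = False.
In (~u | ~v | w) only ~u is left, so u = False.
In (b | c | w) only c is left, so c = True.
In (~c | ~q | w) only ~q is left, so q = False.
Set g = False.
  then (g | m | w) forces m = True.
All clauses satisfied.

c = True; v = True; g = False; b = False; m = True; q = False; u = False; w = False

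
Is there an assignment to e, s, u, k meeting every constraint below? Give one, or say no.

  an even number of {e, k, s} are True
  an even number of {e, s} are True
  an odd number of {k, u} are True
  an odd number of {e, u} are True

e = False; s = False; u = True; k = False

{e, k, s}: 0 true → even ✓
{e, s}: 0 true → even ✓
{k, u}: 1 true → odd ✓
{e, u}: 1 true → odd ✓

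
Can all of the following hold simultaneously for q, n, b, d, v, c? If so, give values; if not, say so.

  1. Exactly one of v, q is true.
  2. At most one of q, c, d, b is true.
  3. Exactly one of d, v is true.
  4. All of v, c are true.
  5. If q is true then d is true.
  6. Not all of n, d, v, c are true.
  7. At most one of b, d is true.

q = False; n = False; b = False; d = False; v = True; c = True

  (1) {v, q}: 1 true — exactly one ✓
  (2) {q, c, d, b}: 1 true — at most one ✓
  (3) {d, v}: 1 true — exactly one ✓
  (4) {v, c}: all 2 true ✓
  (5) q=F ⇒ d: vacuous ✓
  (6) {n, d, v, c}: 2/4 true — not all ✓
  (7) {b, d}: 0 true — at most one ✓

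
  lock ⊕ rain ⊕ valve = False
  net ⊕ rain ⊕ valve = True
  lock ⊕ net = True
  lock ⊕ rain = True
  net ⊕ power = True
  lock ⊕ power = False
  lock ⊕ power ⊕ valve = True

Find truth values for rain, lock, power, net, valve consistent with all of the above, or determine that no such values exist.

rain=F, lock=T, power=T, net=F, valve=T

lock ⊕ rain ⊕ valve = T ⊕ F ⊕ T = False ✓
net ⊕ rain ⊕ valve = F ⊕ F ⊕ T = True ✓
lock ⊕ net = T ⊕ F = True ✓
lock ⊕ rain = T ⊕ F = True ✓
net ⊕ power = F ⊕ T = True ✓
lock ⊕ power = T ⊕ T = False ✓
lock ⊕ power ⊕ valve = T ⊕ T ⊕ T = True ✓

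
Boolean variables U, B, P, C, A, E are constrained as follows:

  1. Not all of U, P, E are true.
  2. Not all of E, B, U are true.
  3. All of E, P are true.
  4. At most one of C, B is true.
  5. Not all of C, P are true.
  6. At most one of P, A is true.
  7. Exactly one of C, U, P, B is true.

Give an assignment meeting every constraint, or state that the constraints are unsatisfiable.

U = False, B = False, P = True, C = False, A = False, E = True

  (1) {U, P, E}: 2/3 true — not all ✓
  (2) {E, B, U}: 1/3 true — not all ✓
  (3) {E, P}: all 2 true ✓
  (4) {C, B}: 0 true — at most one ✓
  (5) {C, P}: 1/2 true — not all ✓
  (6) {P, A}: 1 true — at most one ✓
  (7) {C, U, P, B}: 1 true — exactly one ✓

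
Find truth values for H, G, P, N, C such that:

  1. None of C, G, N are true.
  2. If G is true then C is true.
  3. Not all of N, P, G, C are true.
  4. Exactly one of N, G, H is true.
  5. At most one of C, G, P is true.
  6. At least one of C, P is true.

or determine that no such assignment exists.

H = True; G = False; P = True; N = False; C = False

  (1) {C, G, N}: 0 true — none ✓
  (2) G=F ⇒ C: vacuous ✓
  (3) {N, P, G, C}: 1/4 true — not all ✓
  (4) {N, G, H}: 1 true — exactly one ✓
  (5) {C, G, P}: 1 true — at most one ✓
  (6) {C, P}: 1 true — at least one ✓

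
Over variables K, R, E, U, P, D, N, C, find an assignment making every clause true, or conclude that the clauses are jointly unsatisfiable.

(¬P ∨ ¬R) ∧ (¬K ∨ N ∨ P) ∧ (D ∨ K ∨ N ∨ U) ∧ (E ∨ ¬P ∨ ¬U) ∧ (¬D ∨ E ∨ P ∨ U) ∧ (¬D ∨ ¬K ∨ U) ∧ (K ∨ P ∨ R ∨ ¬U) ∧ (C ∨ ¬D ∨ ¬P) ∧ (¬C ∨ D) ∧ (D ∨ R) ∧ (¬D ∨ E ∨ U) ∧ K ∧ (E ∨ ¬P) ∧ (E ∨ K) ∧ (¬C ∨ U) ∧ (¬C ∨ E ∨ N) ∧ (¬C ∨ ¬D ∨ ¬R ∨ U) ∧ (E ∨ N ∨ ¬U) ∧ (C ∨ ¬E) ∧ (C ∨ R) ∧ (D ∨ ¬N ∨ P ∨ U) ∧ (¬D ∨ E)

K: True, R: True, E: False, U: True, P: False, D: False, N: True, C: False

Unit clause (K) forces K = True.
Set R = True.
  then (¬P ∨ ¬R) forces P = False.
  then (¬K ∨ N ∨ P) forces N = True.
Set E = False.
  then (¬D ∨ E) forces D = False.
  then (¬C ∨ D) forces C = False.
  then (D ∨ ¬N ∨ P ∨ U) forces U = True.
All clauses satisfied.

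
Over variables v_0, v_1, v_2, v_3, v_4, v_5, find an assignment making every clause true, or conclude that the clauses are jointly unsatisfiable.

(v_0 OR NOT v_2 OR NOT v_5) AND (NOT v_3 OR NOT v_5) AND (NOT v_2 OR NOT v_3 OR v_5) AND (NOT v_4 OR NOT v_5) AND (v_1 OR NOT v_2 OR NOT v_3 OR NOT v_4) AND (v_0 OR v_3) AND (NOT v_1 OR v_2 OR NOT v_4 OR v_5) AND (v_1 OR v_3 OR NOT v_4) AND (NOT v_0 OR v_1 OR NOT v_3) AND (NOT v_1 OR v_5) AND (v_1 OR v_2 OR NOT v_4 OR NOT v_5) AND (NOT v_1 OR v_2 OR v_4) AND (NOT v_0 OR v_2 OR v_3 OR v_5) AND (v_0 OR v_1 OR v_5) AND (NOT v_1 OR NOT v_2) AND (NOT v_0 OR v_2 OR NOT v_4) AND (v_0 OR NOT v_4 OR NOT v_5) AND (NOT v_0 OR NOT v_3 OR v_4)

Try v_0 = False:
  (v_0 OR v_3) forces v_3 = True.
  (NOT v_3 OR NOT v_5) forces v_5 = False.
  (NOT v_2 OR NOT v_3 OR v_5) forces v_2 = False.
  (NOT v_1 OR v_5) forces v_1 = False.
  clause (v_0 OR v_1 OR v_5) is falsified — backtrack.
So v_0 = True.
Set v_1 = False.
  then (NOT v_0 OR v_1 OR NOT v_3) forces v_3 = False.
  then (v_1 OR v_3 OR NOT v_4) forces v_4 = False.
Set v_2 = True.
Set v_5 = False.
All clauses satisfied.

v_0=T, v_1=F, v_2=T, v_3=F, v_4=F, v_5=F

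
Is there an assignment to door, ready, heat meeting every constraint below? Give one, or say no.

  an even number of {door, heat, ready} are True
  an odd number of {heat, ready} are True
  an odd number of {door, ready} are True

door: True, ready: False, heat: True

{door, heat, ready}: 2 true → even ✓
{heat, ready}: 1 true → odd ✓
{door, ready}: 1 true → odd ✓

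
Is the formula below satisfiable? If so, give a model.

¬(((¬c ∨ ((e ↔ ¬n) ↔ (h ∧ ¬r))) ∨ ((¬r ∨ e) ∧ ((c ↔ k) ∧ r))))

n: False; k: False; h: False; r: False; e: True; c: True

  ¬(((¬c ∨ ((e ↔ ¬n) ↔ (h ∧ ¬r))) ∨ ((¬r ∨ e) ∧ ((c ↔ k) ∧ r)))) = True
    (¬c ∨ ((e ↔ ¬n) ↔ (h ∧ ¬r))) ∨ ((¬r ∨ e) ∧ ((c ↔ k) ∧ r)) = False
      ¬c ∨ ((e ↔ ¬n) ↔ (h ∧ ¬r)) = False
        ¬c = False
        (e ↔ ¬n) ↔ (h ∧ ¬r) = False
          e ↔ ¬n = True
            ¬n = True
          h ∧ ¬r = False
            ¬r = True
      (¬r ∨ e) ∧ ((c ↔ k) ∧ r) = False
        ¬r ∨ e = True
          ¬r = True
        (c ↔ k) ∧ r = False
          c ↔ k = False
The formula evaluates to True.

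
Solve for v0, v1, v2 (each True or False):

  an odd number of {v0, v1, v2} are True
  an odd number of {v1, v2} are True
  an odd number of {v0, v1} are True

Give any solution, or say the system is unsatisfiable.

v0 = False, v1 = True, v2 = False

{v0, v1, v2}: 1 true → odd ✓
{v1, v2}: 1 true → odd ✓
{v0, v1}: 1 true → odd ✓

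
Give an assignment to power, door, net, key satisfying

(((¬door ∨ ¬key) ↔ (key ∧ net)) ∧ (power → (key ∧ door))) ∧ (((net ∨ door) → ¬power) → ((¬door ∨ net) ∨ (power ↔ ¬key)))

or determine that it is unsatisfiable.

power=F; door=F; net=T; key=T

  ((¬door ∨ ¬key) ↔ (key ∧ net)) ∧ (power → (key ∧ door)) = True
    (¬door ∨ ¬key) ↔ (key ∧ net) = True
      ¬door ∨ ¬key = True
        ¬door = True
        ¬key = False
      key ∧ net = True
    power → (key ∧ door) = True
      key ∧ door = False
  ((net ∨ door) → ¬power) → ((¬door ∨ net) ∨ (power ↔ ¬key)) = True
    (net ∨ door) → ¬power = True
      net ∨ door = True
      ¬power = True
    (¬door ∨ net) ∨ (power ↔ ¬key) = True
      ¬door ∨ net = True
        ¬door = True
      power ↔ ¬key = True
        ¬key = False
Both conjuncts True, so the formula holds.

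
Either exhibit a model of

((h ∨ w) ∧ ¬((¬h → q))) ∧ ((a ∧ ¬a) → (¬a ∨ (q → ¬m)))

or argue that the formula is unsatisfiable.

a: False, q: False, w: True, m: False, h: False

  (h ∨ w) ∧ ¬((¬h → q)) = True
    h ∨ w = True
    ¬((¬h → q)) = True
      ¬h → q = False
        ¬h = True
  (a ∧ ¬a) → (¬a ∨ (q → ¬m)) = True
    a ∧ ¬a = False
      ¬a = True
    ¬a ∨ (q → ¬m) = True
      ¬a = True
      q → ¬m = True
        ¬m = True
Both conjuncts True, so the formula holds.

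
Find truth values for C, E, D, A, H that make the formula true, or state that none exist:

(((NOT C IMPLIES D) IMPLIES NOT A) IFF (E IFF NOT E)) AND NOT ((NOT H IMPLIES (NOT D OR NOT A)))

C: True, E: False, D: True, A: True, H: False

  ((NOT C IMPLIES D) IMPLIES NOT A) IFF (E IFF NOT E) = True
    (NOT C IMPLIES D) IMPLIES NOT A = False
      NOT C IMPLIES D = True
        NOT C = False
      NOT A = False
    E IFF NOT E = False
      NOT E = True
  NOT ((NOT H IMPLIES (NOT D OR NOT A))) = True
    NOT H IMPLIES (NOT D OR NOT A) = False
      NOT H = True
      NOT D OR NOT A = False
        NOT D = False
        NOT A = False
Both conjuncts True, so the formula holds.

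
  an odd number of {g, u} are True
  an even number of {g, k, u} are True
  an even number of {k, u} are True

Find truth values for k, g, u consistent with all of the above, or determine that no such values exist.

k = True; g = False; u = True

{g, u}: 1 true → odd ✓
{g, k, u}: 2 true → even ✓
{k, u}: 2 true → even ✓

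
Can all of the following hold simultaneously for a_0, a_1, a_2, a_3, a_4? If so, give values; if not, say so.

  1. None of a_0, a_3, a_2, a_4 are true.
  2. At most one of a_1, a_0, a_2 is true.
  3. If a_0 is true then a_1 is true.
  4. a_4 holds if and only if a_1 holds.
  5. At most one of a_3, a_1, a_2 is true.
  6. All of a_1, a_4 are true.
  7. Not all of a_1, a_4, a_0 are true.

UNSATISFIABLE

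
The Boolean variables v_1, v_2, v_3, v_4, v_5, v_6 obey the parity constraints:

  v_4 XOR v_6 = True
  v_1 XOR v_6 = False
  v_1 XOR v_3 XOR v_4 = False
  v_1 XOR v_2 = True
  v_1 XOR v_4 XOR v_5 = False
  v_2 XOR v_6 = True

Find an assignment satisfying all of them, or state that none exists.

v_1 = False, v_2 = True, v_3 = True, v_4 = True, v_5 = True, v_6 = False

v_4 XOR v_6 = T XOR F = True ✓
v_1 XOR v_6 = F XOR F = False ✓
v_1 XOR v_3 XOR v_4 = F XOR T XOR T = False ✓
v_1 XOR v_2 = F XOR T = True ✓
v_1 XOR v_4 XOR v_5 = F XOR T XOR T = False ✓
v_2 XOR v_6 = T XOR F = True ✓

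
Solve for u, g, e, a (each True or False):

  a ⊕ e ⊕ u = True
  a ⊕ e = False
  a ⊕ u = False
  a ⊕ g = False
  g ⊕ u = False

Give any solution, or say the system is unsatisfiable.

u = True, g = True, e = True, a = True

a ⊕ e ⊕ u = T ⊕ T ⊕ T = True ✓
a ⊕ e = T ⊕ T = False ✓
a ⊕ u = T ⊕ T = False ✓
a ⊕ g = T ⊕ T = False ✓
g ⊕ u = T ⊕ T = False ✓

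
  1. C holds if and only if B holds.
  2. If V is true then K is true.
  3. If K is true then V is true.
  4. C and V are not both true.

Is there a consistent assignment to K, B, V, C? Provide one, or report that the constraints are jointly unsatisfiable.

K: False, B: False, V: False, C: False

  (1) C=F, B=F — same ✓
  (2) V=F ⇒ K: vacuous ✓
  (3) K=F ⇒ V: vacuous ✓
  (4) C=F, V=F — not both ✓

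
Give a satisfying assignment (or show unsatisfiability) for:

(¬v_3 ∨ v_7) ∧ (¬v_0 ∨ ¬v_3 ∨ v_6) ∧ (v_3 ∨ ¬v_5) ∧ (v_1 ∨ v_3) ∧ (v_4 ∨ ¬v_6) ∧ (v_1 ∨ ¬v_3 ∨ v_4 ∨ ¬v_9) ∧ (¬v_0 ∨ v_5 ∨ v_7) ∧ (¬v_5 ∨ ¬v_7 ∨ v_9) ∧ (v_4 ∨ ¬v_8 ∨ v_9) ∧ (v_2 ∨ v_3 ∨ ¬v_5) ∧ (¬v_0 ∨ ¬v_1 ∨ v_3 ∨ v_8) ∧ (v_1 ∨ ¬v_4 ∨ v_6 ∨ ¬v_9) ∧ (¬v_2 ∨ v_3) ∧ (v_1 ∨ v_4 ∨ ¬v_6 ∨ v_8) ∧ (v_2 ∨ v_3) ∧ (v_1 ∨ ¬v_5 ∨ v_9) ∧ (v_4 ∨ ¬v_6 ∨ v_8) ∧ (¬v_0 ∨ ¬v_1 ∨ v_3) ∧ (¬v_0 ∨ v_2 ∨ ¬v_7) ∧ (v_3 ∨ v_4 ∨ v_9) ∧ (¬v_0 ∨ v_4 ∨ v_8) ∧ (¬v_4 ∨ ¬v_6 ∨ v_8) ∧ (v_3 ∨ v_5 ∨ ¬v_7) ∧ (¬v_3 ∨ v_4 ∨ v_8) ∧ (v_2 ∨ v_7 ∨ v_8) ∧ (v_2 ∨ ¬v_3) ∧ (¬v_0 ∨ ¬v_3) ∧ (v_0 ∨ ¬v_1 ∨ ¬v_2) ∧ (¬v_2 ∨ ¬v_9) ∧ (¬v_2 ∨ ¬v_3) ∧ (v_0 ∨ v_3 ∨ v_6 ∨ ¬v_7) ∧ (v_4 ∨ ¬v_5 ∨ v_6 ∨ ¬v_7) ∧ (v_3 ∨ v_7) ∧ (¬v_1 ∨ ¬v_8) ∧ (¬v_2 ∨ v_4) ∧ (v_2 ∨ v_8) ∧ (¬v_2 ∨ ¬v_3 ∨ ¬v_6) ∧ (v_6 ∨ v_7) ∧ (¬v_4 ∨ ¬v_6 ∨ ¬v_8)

Case v_2 = True:
  (¬v_2 ∨ v_3) forces v_3 = True.
  Clause (¬v_2 ∨ ¬v_3) is falsified — contradiction.
Case v_2 = False:
  (v_2 ∨ v_3) forces v_3 = True.
  Clause (v_2 ∨ ¬v_3) is falsified — contradiction.
Both cases fail, so the formula is unsatisfiable.

No satisfying assignment exists.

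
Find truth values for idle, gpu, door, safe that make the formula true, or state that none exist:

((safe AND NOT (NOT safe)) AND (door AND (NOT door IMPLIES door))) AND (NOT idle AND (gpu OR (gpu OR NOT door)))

idle = False; gpu = True; door = True; safe = True

  (safe AND NOT (NOT safe)) AND (door AND (NOT door IMPLIES door)) = True
    safe AND NOT (NOT safe) = True
      NOT (NOT safe) = True
        NOT safe = False
    door AND (NOT door IMPLIES door) = True
      NOT door IMPLIES door = True
        NOT door = False
  NOT idle AND (gpu OR (gpu OR NOT door)) = True
    NOT idle = True
    gpu OR (gpu OR NOT door) = True
      gpu OR NOT door = True
        NOT door = False
Both conjuncts True, so the formula holds.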